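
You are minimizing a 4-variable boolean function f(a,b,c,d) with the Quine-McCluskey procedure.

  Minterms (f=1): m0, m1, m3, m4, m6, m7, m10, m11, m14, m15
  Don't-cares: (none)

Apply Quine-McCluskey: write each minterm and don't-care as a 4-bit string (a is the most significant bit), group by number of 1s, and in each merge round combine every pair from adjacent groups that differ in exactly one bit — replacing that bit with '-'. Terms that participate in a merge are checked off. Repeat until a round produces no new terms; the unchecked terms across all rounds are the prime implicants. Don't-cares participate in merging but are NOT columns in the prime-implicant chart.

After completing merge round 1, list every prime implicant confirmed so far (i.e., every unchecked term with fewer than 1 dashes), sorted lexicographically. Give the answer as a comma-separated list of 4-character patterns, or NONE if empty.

NONE

Round 0: 0000✓ 0001✓ 0011✓ 0100✓ 0110✓ 0111✓ 1010✓ 1011✓ 1110✓ 1111✓
Round 1: -011✓ -110✓ -111✓ 0-00 0-11✓ 00-1 000- 01-0 011-✓ 1-10✓ 1-11✓ 101-✓ 111-✓
Round 2: --11 -11- 1-1-
PIs = {--11, -11-, 0-00, 00-1, 000-, 01-0, 1-1-}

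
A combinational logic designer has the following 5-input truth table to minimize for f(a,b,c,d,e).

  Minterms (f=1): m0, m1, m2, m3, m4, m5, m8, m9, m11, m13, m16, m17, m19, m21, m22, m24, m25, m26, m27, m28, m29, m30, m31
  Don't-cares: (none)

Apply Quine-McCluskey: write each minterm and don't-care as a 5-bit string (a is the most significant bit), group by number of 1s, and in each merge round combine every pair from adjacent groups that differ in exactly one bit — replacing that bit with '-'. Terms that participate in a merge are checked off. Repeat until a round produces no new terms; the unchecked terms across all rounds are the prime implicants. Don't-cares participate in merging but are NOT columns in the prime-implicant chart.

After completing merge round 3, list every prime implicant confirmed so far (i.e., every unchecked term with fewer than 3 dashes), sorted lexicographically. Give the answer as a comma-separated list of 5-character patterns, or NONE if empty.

00-0-, 000--, 1-110

[col 0] 00000*, 00001*, 00010*, 00011*, 00100*, 00101*, 01000*, 01001*, 01011*, 01101*, 10000*, 10001*, 10011*, 10101*, 10110*, 11000*, 11001*, 11010*, 11011*, 11100*, 11101*, 11110*, 11111*
[col 1] -0000*, -0001*, -0011*, -0101*, -1000*, -1001*, -1011*, -1101*, 0-000*, 0-001*, 0-011*, 0-101*, 00-00*, 00-01*, 000-0*, 000-1*, 0000-*, 0001-*, 0010-*, 01-01*, 010-1*, 0100-*, 1-000*, 1-001*, 1-011*, 1-101*, 1-110, 10-01*, 100-1*, 1000-*, 11-00*, 11-01*, 11-10*, 11-11*, 110-0*, 110-1*, 1100-*, 1101-*, 111-0*, 111-1*, 1110-*, 1111-*
[col 2] --000*, --001*, --011*, --101*, -0-01*, -00-1*, -000-*, -1-01*, -10-1*, -100-*, 0--01*, 0-0-1*, 0-00-*, 00-0-, 000--, 1--01*, 1-0-1*, 1-00-*, 11--0*, 11--1*, 11-0-*, 11-1-*, 110--*, 111--*
[col 3] ---01, --0-1, --00-, 11---
Prime implicants: ---01, --0-1, --00-, 00-0-, 000--, 1-110, 11---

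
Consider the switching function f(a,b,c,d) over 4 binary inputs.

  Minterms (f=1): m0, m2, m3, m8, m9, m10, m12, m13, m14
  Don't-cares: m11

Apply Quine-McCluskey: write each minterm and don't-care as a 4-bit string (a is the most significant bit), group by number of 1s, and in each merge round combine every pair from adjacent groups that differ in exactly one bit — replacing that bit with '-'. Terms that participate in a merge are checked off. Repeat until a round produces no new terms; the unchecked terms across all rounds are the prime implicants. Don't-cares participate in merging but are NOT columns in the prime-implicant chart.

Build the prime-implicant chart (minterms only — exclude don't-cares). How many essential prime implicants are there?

[col 0] 0000*, 0010*, 0011*, 1000*, 1001*, 1010*, 1011*, 1100*, 1101*, 1110*
[col 1] -000*, -010*, -011*, 00-0*, 001-*, 1-00*, 1-01*, 1-10*, 10-0*, 10-1*, 100-*, 101-*, 11-0*, 110-*
[col 2] -0-0, -01-, 1--0, 1-0-, 10--
Prime implicants: -0-0, -01-, 1--0, 1-0-, 10--
PI chart (minterm → PIs covering it):
  0 | -0-0  (sole → essential)
  2 | -0-0,-01-
  3 | -01-  (sole → essential)
  8 | -0-0,1--0,1-0-,10--
  9 | 1-0-,10--
  10 | -0-0,-01-,1--0,10--
  12 | 1--0,1-0-
  13 | 1-0-  (sole → essential)
  14 | 1--0  (sole → essential)
Essential prime implicants: -0-0, -01-, 1--0, 1-0-

4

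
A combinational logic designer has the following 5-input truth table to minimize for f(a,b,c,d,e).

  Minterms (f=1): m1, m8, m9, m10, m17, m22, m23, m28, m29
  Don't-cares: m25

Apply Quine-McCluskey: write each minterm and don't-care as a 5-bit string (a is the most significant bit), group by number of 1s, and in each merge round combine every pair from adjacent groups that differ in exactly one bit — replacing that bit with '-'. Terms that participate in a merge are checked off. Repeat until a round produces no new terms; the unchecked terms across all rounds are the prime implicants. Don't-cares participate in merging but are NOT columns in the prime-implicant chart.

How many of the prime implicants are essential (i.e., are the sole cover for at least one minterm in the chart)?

[col 0] 00001*, 01000*, 01001*, 01010*, 10001*, 10110*, 10111*, 11001*, 11100*, 11101*
[col 1] -0001*, -1001*, 0-001*, 010-0, 0100-, 1-001*, 1011-, 11-01, 1110-
[col 2] --001
Prime implicants: --001, 010-0, 0100-, 1011-, 11-01, 1110-
PI chart (minterm → PIs covering it):
  1 | --001  (sole → essential)
  8 | 010-0,0100-
  9 | --001,0100-
  10 | 010-0  (sole → essential)
  17 | --001  (sole → essential)
  22 | 1011-  (sole → essential)
  23 | 1011-  (sole → essential)
  28 | 1110-  (sole → essential)
  29 | 11-01,1110-
Essential prime implicants: --001, 010-0, 1011-, 1110-

4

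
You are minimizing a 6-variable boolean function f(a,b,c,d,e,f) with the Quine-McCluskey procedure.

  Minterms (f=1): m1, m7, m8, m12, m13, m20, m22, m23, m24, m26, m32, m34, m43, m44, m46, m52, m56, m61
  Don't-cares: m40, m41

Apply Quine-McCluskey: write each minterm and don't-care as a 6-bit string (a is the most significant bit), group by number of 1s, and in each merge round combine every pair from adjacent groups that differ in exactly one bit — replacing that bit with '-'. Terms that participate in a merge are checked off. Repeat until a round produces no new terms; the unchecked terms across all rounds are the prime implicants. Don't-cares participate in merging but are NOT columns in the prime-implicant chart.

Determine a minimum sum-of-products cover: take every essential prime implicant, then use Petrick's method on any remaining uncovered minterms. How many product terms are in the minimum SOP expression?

11

Round 0: 000001 000111✓ 001000✓ 001100✓ 001101✓ 010100✓ 010110✓ 010111✓ 011000✓ 011010✓ 100000✓ 100010✓ 101000✓ 101001✓ 101011✓ 101100✓ 101110✓ 110100✓ 111000✓ 111101
Round 1: -01000✓ -01100✓ -10100 -11000✓ 0-0111 0-1000✓ 001-00✓ 00110- 0101-0 01011- 0110-0 1-1000✓ 10-000 1000-0 101-00✓ 1010-1 10100- 1011-0
Round 2: --1000 -01-00
PIs = {--1000, -01-00, -10100, 0-0111, 000001, 00110-, 0101-0, 01011-, 0110-0, 10-000, 1000-0, 1010-1, 10100-, 1011-0, 111101}
Coverage chart:
  m1: 000001 ←essential
  m7: 0-0111 ←essential
  m8: --1000,-01-00
  m12: -01-00,00110-
  m13: 00110- ←essential
  m20: -10100,0101-0
  m22: 0101-0,01011-
  m23: 0-0111,01011-
  m24: --1000,0110-0
  m26: 0110-0 ←essential
  m32: 10-000,1000-0
  m34: 1000-0 ←essential
  m43: 1010-1 ←essential
  m44: -01-00,1011-0
  m46: 1011-0 ←essential
  m52: -10100 ←essential
  m56: --1000 ←essential
  m61: 111101 ←essential
Essential: --1000, -10100, 0-0111, 000001, 00110-, 0110-0, 1000-0, 1010-1, 1011-0, 111101
Petrick residual → 0101-0
Min cover (11 terms): cd'e'f' + bc'de'f' + a'c'def + a'b'c'd'e'f + a'b'cde' + a'bc'df' + a'bcd'f' + ab'c'd'f' + ab'cd'f + ab'cdf' + abcde'f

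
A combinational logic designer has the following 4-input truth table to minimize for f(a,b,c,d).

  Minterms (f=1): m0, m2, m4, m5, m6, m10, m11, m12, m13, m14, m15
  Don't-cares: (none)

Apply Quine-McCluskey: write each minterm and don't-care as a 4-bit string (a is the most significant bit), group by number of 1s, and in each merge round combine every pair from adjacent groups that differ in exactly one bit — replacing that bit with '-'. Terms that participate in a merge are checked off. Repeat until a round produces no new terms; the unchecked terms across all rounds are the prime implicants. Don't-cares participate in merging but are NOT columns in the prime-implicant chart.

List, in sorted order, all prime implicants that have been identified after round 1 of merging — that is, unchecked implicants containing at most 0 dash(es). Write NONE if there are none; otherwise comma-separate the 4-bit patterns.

NONE

size-2^0 implicants → 0000(✓)  0010(✓)  0100(✓)  0101(✓)  0110(✓)  1010(✓)  1011(✓)  1100(✓)  1101(✓)  1110(✓)  1111(✓)
size-2^1 implicants → -010(✓)  -100(✓)  -101(✓)  -110(✓)  0-00(✓)  0-10(✓)  00-0(✓)  01-0(✓)  010-(✓)  1-10(✓)  1-11(✓)  101-(✓)  11-0(✓)  11-1(✓)  110-(✓)  111-(✓)
size-2^2 implicants → --10  -1-0  -10-  0--0  1-1-  11--
Unchecked terms (primes): --10, -1-0, -10-, 0--0, 1-1-, 11--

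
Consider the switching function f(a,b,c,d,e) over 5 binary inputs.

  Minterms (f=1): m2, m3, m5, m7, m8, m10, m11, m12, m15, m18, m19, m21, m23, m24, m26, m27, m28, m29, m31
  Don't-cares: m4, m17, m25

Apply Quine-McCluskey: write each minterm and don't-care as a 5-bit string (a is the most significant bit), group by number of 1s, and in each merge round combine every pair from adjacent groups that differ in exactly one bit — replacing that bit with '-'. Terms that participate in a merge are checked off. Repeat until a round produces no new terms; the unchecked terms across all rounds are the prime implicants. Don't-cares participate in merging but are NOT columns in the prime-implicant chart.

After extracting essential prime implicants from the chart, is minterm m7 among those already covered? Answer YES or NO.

[col 0] 00010*, 00011*, 00100*, 00101*, 00111*, 01000*, 01010*, 01011*, 01100*, 01111*, 10001*, 10010*, 10011*, 10101*, 10111*, 11000*, 11001*, 11010*, 11011*, 11100*, 11101*, 11111*
[col 1] -0010*, -0011*, -0101*, -0111*, -1000*, -1010*, -1011*, -1100*, -1111*, 0-010*, 0-011*, 0-100, 0-111*, 00-11*, 0001-*, 001-1*, 0010-, 01-00*, 01-11*, 010-0*, 0101-*, 1-001*, 1-010*, 1-011*, 1-101*, 1-111*, 10-01*, 10-11*, 100-1*, 1001-*, 101-1*, 11-00*, 11-01*, 11-11*, 110-0*, 110-1*, 1100-*, 1101-*, 111-1*, 1110-*
[col 2] --010*, --011*, --111*, -0-11*, -001-*, -01-1, -1-00, -1-11*, -10-0, -101-*, 0--11*, 0-01-*, 1--01*, 1--11*, 1-0-1*, 1-01-*, 1-1-1*, 10--1*, 11--1*, 11-0-, 110--
[col 3] ---11, --01-, 1---1
Prime implicants: ---11, --01-, -01-1, -1-00, -10-0, 0-100, 0010-, 1---1, 11-0-, 110--
PI chart (minterm → PIs covering it):
  2 | --01-  (sole → essential)
  3 | ---11,--01-
  5 | -01-1,0010-
  7 | ---11,-01-1
  8 | -1-00,-10-0
  10 | --01-,-10-0
  11 | ---11,--01-
  12 | -1-00,0-100
  15 | ---11  (sole → essential)
  18 | --01-  (sole → essential)
  19 | ---11,--01-,1---1
  21 | -01-1,1---1
  23 | ---11,-01-1,1---1
  24 | -1-00,-10-0,11-0-,110--
  26 | --01-,-10-0,110--
  27 | ---11,--01-,1---1,110--
  28 | -1-00,11-0-
  29 | 1---1,11-0-
  31 | ---11,1---1
Essential prime implicants: ---11, --01-

YES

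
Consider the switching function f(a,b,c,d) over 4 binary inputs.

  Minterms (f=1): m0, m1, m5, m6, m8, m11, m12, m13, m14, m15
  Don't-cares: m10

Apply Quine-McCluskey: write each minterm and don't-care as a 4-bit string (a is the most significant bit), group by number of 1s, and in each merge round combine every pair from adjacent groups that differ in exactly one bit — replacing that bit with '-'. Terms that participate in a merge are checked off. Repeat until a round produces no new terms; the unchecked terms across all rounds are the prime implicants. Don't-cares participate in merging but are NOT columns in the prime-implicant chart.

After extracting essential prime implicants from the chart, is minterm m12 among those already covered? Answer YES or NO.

NO

Round 0: 0000✓ 0001✓ 0101✓ 0110✓ 1000✓ 1010✓ 1011✓ 1100✓ 1101✓ 1110✓ 1111✓
Round 1: -000 -101 -110 0-01 000- 1-00✓ 1-10✓ 1-11✓ 10-0✓ 101-✓ 11-0✓ 11-1✓ 110-✓ 111-✓
Round 2: 1--0 1-1- 11--
PIs = {-000, -101, -110, 0-01, 000-, 1--0, 1-1-, 11--}
Coverage chart:
  m0: -000,000-
  m1: 0-01,000-
  m5: -101,0-01
  m6: -110 ←essential
  m8: -000,1--0
  m11: 1-1- ←essential
  m12: 1--0,11--
  m13: -101,11--
  m14: -110,1--0,1-1-,11--
  m15: 1-1-,11--
Essential: -110, 1-1-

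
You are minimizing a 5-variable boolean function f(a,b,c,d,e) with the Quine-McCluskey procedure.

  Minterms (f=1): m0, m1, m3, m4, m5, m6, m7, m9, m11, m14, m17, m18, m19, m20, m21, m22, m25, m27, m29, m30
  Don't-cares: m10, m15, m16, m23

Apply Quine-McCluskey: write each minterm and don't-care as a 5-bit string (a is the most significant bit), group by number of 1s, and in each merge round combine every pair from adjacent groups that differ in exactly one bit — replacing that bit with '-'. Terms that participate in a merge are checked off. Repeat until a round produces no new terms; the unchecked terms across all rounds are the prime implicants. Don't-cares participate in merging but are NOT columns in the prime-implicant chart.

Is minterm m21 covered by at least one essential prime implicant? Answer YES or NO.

YES

size-2^0 implicants → 00000(✓)  00001(✓)  00011(✓)  00100(✓)  00101(✓)  00110(✓)  00111(✓)  01001(✓)  01010(✓)  01011(✓)  01110(✓)  01111(✓)  10000(✓)  10001(✓)  10010(✓)  10011(✓)  10100(✓)  10101(✓)  10110(✓)  10111(✓)  11001(✓)  11011(✓)  11101(✓)  11110(✓)
size-2^1 implicants → -0000(✓)  -0001(✓)  -0011(✓)  -0100(✓)  -0101(✓)  -0110(✓)  -0111(✓)  -1001(✓)  -1011(✓)  -1110(✓)  0-001(✓)  0-011(✓)  0-110(✓)  0-111(✓)  00-00(✓)  00-01(✓)  00-11(✓)  000-1(✓)  0000-(✓)  001-0(✓)  001-1(✓)  0010-(✓)  0011-(✓)  01-10(✓)  01-11(✓)  010-1(✓)  0101-(✓)  0111-(✓)  1-001(✓)  1-011(✓)  1-101(✓)  1-110(✓)  10-00(✓)  10-01(✓)  10-10(✓)  10-11(✓)  100-0(✓)  100-1(✓)  1000-(✓)  1001-(✓)  101-0(✓)  101-1(✓)  1010-(✓)  1011-(✓)  11-01(✓)  110-1(✓)
size-2^2 implicants → --001(✓)  --011(✓)  --110  -0-00(✓)  -0-01(✓)  -0-11(✓)  -00-1(✓)  -000-(✓)  -01-0(✓)  -01-1(✓)  -010-(✓)  -011-(✓)  -10-1(✓)  0--11  0-0-1(✓)  0-11-  00--1(✓)  00-0-(✓)  001--(✓)  01-1-  1--01  1-0-1(✓)  10--0(✓)  10--1(✓)  10-0-(✓)  10-1-(✓)  100--(✓)  101--(✓)
size-2^3 implicants → --0-1  -0--1  -0-0-  -01--  10---
Unchecked terms (primes): --0-1, --110, -0--1, -0-0-, -01--, 0--11, 0-11-, 01-1-, 1--01, 10---
Minterm coverage:
  m0 ⊆ -0-0- [E]
  m1 ⊆ --0-1,-0--1,-0-0-
  m3 ⊆ --0-1,-0--1,0--11
  m4 ⊆ -0-0-,-01--
  m5 ⊆ -0--1,-0-0-,-01--
  m6 ⊆ --110,-01--,0-11-
  m7 ⊆ -0--1,-01--,0--11,0-11-
  m9 ⊆ --0-1 [E]
  m11 ⊆ --0-1,0--11,01-1-
  m14 ⊆ --110,0-11-,01-1-
  m17 ⊆ --0-1,-0--1,-0-0-,1--01,10---
  m18 ⊆ 10--- [E]
  m19 ⊆ --0-1,-0--1,10---
  m20 ⊆ -0-0-,-01--,10---
  m21 ⊆ -0--1,-0-0-,-01--,1--01,10---
  m22 ⊆ --110,-01--,10---
  m25 ⊆ --0-1,1--01
  m27 ⊆ --0-1 [E]
  m29 ⊆ 1--01 [E]
  m30 ⊆ --110 [E]
E = {--0-1, --110, -0-0-, 1--01, 10---}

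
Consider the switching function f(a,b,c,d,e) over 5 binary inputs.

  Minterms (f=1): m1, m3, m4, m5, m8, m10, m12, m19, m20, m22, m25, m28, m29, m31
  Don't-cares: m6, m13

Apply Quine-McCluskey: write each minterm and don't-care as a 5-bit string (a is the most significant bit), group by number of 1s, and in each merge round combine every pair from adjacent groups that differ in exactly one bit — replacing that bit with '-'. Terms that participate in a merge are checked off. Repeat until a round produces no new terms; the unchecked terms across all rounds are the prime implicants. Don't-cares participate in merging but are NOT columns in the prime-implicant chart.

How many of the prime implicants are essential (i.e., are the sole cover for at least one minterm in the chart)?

5

[col 0] 00001*, 00011*, 00100*, 00101*, 00110*, 01000*, 01010*, 01100*, 01101*, 10011*, 10100*, 10110*, 11001*, 11100*, 11101*, 11111*
[col 1] -0011, -0100*, -0110*, -1100*, -1101*, 0-100*, 0-101*, 00-01, 000-1, 001-0*, 0010-*, 01-00, 010-0, 0110-*, 1-100*, 101-0*, 11-01, 111-1, 1110-*
[col 2] --100, -01-0, -110-, 0-10-
Prime implicants: --100, -0011, -01-0, -110-, 0-10-, 00-01, 000-1, 01-00, 010-0, 11-01, 111-1
PI chart (minterm → PIs covering it):
  1 | 00-01,000-1
  3 | -0011,000-1
  4 | --100,-01-0,0-10-
  5 | 0-10-,00-01
  8 | 01-00,010-0
  10 | 010-0  (sole → essential)
  12 | --100,-110-,0-10-,01-00
  19 | -0011  (sole → essential)
  20 | --100,-01-0
  22 | -01-0  (sole → essential)
  25 | 11-01  (sole → essential)
  28 | --100,-110-
  29 | -110-,11-01,111-1
  31 | 111-1  (sole → essential)
Essential prime implicants: -0011, -01-0, 010-0, 11-01, 111-1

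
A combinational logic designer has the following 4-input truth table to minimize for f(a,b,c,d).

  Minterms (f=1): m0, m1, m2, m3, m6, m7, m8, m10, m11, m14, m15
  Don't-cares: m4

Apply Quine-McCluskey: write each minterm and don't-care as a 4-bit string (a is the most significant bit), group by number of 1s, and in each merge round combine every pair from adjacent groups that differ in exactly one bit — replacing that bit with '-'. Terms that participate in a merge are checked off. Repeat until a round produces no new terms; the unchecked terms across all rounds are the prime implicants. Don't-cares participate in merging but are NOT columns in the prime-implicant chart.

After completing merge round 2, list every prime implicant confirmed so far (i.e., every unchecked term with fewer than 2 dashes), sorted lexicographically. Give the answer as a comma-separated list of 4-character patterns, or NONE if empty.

NONE

Round 0: 0000✓ 0001✓ 0010✓ 0011✓ 0100✓ 0110✓ 0111✓ 1000✓ 1010✓ 1011✓ 1110✓ 1111✓
Round 1: -000✓ -010✓ -011✓ -110✓ -111✓ 0-00✓ 0-10✓ 0-11✓ 00-0✓ 00-1✓ 000-✓ 001-✓ 01-0✓ 011-✓ 1-10✓ 1-11✓ 10-0✓ 101-✓ 111-✓
Round 2: --10✓ --11✓ -0-0 -01-✓ -11-✓ 0--0 0-1-✓ 00-- 1-1-✓
Round 3: --1-
PIs = {--1-, -0-0, 0--0, 00--}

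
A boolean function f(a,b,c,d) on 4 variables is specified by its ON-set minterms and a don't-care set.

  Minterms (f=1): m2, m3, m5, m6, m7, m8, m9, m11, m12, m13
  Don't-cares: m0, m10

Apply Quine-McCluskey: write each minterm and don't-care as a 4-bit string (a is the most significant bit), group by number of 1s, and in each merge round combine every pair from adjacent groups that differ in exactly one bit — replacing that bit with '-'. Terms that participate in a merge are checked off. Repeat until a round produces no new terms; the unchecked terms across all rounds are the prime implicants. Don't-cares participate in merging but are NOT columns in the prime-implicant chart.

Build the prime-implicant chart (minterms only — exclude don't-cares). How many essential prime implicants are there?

2

Round 0: 0000✓ 0010✓ 0011✓ 0101✓ 0110✓ 0111✓ 1000✓ 1001✓ 1010✓ 1011✓ 1100✓ 1101✓
Round 1: -000✓ -010✓ -011✓ -101 0-10✓ 0-11✓ 00-0✓ 001-✓ 01-1 011-✓ 1-00✓ 1-01✓ 10-0✓ 10-1✓ 100-✓ 101-✓ 110-✓
Round 2: -0-0 -01- 0-1- 1-0- 10--
PIs = {-0-0, -01-, -101, 0-1-, 01-1, 1-0-, 10--}
Coverage chart:
  m2: -0-0,-01-,0-1-
  m3: -01-,0-1-
  m5: -101,01-1
  m6: 0-1- ←essential
  m7: 0-1-,01-1
  m8: -0-0,1-0-,10--
  m9: 1-0-,10--
  m11: -01-,10--
  m12: 1-0- ←essential
  m13: -101,1-0-
Essential: 0-1-, 1-0-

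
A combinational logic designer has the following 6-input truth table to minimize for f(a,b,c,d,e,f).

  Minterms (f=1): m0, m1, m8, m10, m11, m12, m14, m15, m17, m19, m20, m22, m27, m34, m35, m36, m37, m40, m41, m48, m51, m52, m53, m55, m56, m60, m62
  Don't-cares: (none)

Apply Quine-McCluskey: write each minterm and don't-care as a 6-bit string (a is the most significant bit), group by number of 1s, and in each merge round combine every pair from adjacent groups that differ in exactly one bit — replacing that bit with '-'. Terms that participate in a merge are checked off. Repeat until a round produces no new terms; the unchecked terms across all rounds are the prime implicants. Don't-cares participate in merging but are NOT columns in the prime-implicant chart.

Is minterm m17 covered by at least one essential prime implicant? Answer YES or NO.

[col 0] 000000*, 000001*, 001000*, 001010*, 001011*, 001100*, 001110*, 001111*, 010001*, 010011*, 010100*, 010110*, 011011*, 100010*, 100011*, 100100*, 100101*, 101000*, 101001*, 110000*, 110011*, 110100*, 110101*, 110111*, 111000*, 111100*, 111110*
[col 1] -01000, -10011, -10100, 0-0001, 0-1011, 00-000, 00000-, 001-00*, 001-10*, 001-11*, 0010-0*, 00101-*, 0011-0*, 00111-*, 01-011, 0100-1, 0101-0, 1-0011, 1-0100*, 1-0101*, 1-1000, 10001-, 10010-*, 10100-, 11-000*, 11-100*, 110-00*, 110-11, 1101-1, 11010-*, 111-00*, 1111-0
[col 2] 001--0, 001-1-, 1-010-, 11--00
Prime implicants: -01000, -10011, -10100, 0-0001, 0-1011, 00-000, 00000-, 001--0, 001-1-, 01-011, 0100-1, 0101-0, 1-0011, 1-010-, 1-1000, 10001-, 10100-, 11--00, 110-11, 1101-1, 1111-0
PI chart (minterm → PIs covering it):
  0 | 00-000,00000-
  1 | 0-0001,00000-
  8 | -01000,00-000,001--0
  10 | 001--0,001-1-
  11 | 0-1011,001-1-
  12 | 001--0  (sole → essential)
  14 | 001--0,001-1-
  15 | 001-1-  (sole → essential)
  17 | 0-0001,0100-1
  19 | -10011,01-011,0100-1
  20 | -10100,0101-0
  22 | 0101-0  (sole → essential)
  27 | 0-1011,01-011
  34 | 10001-  (sole → essential)
  35 | 1-0011,10001-
  36 | 1-010-  (sole → essential)
  37 | 1-010-  (sole → essential)
  40 | -01000,1-1000,10100-
  41 | 10100-  (sole → essential)
  48 | 11--00  (sole → essential)
  51 | -10011,1-0011,110-11
  52 | -10100,1-010-,11--00
  53 | 1-010-,1101-1
  55 | 110-11,1101-1
  56 | 1-1000,11--00
  60 | 11--00,1111-0
  62 | 1111-0  (sole → essential)
Essential prime implicants: 001--0, 001-1-, 0101-0, 1-010-, 10001-, 10100-, 11--00, 1111-0

NO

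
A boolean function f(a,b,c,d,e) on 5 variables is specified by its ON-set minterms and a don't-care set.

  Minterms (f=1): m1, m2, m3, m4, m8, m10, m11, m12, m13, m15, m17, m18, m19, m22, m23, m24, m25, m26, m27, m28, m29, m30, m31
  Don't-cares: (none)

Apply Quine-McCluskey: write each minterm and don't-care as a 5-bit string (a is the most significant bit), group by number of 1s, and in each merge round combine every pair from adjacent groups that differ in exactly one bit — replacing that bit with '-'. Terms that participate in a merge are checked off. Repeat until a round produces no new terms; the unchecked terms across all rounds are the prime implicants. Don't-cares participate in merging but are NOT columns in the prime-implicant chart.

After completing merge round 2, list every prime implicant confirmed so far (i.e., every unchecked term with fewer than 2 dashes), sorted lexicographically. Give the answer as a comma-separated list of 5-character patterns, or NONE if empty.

size-2^0 implicants → 00001(✓)  00010(✓)  00011(✓)  00100(✓)  01000(✓)  01010(✓)  01011(✓)  01100(✓)  01101(✓)  01111(✓)  10001(✓)  10010(✓)  10011(✓)  10110(✓)  10111(✓)  11000(✓)  11001(✓)  11010(✓)  11011(✓)  11100(✓)  11101(✓)  11110(✓)  11111(✓)
size-2^1 implicants → -0001(✓)  -0010(✓)  -0011(✓)  -1000(✓)  -1010(✓)  -1011(✓)  -1100(✓)  -1101(✓)  -1111(✓)  0-010(✓)  0-011(✓)  0-100  000-1(✓)  0001-(✓)  01-00(✓)  01-11(✓)  010-0(✓)  0101-(✓)  011-1(✓)  0110-(✓)  1-001(✓)  1-010(✓)  1-011(✓)  1-110(✓)  1-111(✓)  10-10(✓)  10-11(✓)  100-1(✓)  1001-(✓)  1011-(✓)  11-00(✓)  11-01(✓)  11-10(✓)  11-11(✓)  110-0(✓)  110-1(✓)  1100-(✓)  1101-(✓)  111-0(✓)  111-1(✓)  1110-(✓)  1111-(✓)
size-2^2 implicants → --010(✓)  --011(✓)  -00-1  -001-(✓)  -1-00  -1-11  -10-0  -101-(✓)  -11-1  -110-  0-01-(✓)  1--10(✓)  1--11(✓)  1-0-1  1-01-(✓)  1-11-(✓)  10-1-(✓)  11--0(✓)  11--1(✓)  11-0-(✓)  11-1-(✓)  110--(✓)  111--(✓)
size-2^3 implicants → --01-  1--1-  11---
Unchecked terms (primes): --01-, -00-1, -1-00, -1-11, -10-0, -11-1, -110-, 0-100, 1--1-, 1-0-1, 11---

0-100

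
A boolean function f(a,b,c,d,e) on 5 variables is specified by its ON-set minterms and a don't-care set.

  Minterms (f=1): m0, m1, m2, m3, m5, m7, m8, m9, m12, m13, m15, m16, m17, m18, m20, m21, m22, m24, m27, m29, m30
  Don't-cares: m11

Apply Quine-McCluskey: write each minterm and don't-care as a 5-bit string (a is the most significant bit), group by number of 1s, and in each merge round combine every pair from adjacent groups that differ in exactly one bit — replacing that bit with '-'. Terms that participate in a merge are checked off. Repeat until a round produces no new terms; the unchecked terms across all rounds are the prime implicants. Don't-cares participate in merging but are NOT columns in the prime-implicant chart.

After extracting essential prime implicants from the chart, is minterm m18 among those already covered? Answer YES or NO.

NO

Round 0: 00000✓ 00001✓ 00010✓ 00011✓ 00101✓ 00111✓ 01000✓ 01001✓ 01011✓ 01100✓ 01101✓ 01111✓ 10000✓ 10001✓ 10010✓ 10100✓ 10101✓ 10110✓ 11000✓ 11011✓ 11101✓ 11110✓
Round 1: -0000✓ -0001✓ -0010✓ -0101✓ -1000✓ -1011 -1101✓ 0-000✓ 0-001✓ 0-011✓ 0-101✓ 0-111✓ 00-01✓ 00-11✓ 000-0✓ 000-1✓ 0000-✓ 0001-✓ 001-1✓ 01-00✓ 01-01✓ 01-11✓ 010-1✓ 0100-✓ 011-1✓ 0110-✓ 1-000✓ 1-101✓ 1-110 10-00✓ 10-01✓ 10-10✓ 100-0✓ 1000-✓ 101-0✓ 1010-✓
Round 2: --000 --101 -0-01 -00-0 -000- 0--01✓ 0--11✓ 0-0-1✓ 0-00- 0-1-1✓ 00--1✓ 000-- 01--1✓ 01-0- 10--0 10-0-
Round 3: 0---1
PIs = {--000, --101, -0-01, -00-0, -000-, -1011, 0---1, 0-00-, 000--, 01-0-, 1-110, 10--0, 10-0-}
Coverage chart:
  m0: --000,-00-0,-000-,0-00-,000--
  m1: -0-01,-000-,0---1,0-00-,000--
  m2: -00-0,000--
  m3: 0---1,000--
  m5: --101,-0-01,0---1
  m7: 0---1 ←essential
  m8: --000,0-00-,01-0-
  m9: 0---1,0-00-,01-0-
  m12: 01-0- ←essential
  m13: --101,0---1,01-0-
  m15: 0---1 ←essential
  m16: --000,-00-0,-000-,10--0,10-0-
  m17: -0-01,-000-,10-0-
  m18: -00-0,10--0
  m20: 10--0,10-0-
  m21: --101,-0-01,10-0-
  m22: 1-110,10--0
  m24: --000 ←essential
  m27: -1011 ←essential
  m29: --101 ←essential
  m30: 1-110 ←essential
Essential: --000, --101, -1011, 0---1, 01-0-, 1-110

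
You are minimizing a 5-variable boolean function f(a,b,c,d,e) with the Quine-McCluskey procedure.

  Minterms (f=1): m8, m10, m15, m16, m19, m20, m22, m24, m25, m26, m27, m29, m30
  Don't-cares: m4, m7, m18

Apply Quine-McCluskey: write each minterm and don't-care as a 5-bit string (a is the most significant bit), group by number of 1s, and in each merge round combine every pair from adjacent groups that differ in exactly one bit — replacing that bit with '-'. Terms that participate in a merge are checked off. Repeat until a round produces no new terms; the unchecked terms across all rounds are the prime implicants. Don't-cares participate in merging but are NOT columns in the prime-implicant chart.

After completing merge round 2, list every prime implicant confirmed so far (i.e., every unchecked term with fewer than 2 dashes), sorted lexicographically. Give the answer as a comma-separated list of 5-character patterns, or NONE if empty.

-0100, 0-111, 11-01

Round 0: 00100✓ 00111✓ 01000✓ 01010✓ 01111✓ 10000✓ 10010✓ 10011✓ 10100✓ 10110✓ 11000✓ 11001✓ 11010✓ 11011✓ 11101✓ 11110✓
Round 1: -0100 -1000✓ -1010✓ 0-111 010-0✓ 1-000✓ 1-010✓ 1-011✓ 1-110✓ 10-00✓ 10-10✓ 100-0✓ 1001-✓ 101-0✓ 11-01 11-10✓ 110-0✓ 110-1✓ 1100-✓ 1101-✓
Round 2: -10-0 1--10 1-0-0 1-01- 10--0 110--
PIs = {-0100, -10-0, 0-111, 1--10, 1-0-0, 1-01-, 10--0, 11-01, 110--}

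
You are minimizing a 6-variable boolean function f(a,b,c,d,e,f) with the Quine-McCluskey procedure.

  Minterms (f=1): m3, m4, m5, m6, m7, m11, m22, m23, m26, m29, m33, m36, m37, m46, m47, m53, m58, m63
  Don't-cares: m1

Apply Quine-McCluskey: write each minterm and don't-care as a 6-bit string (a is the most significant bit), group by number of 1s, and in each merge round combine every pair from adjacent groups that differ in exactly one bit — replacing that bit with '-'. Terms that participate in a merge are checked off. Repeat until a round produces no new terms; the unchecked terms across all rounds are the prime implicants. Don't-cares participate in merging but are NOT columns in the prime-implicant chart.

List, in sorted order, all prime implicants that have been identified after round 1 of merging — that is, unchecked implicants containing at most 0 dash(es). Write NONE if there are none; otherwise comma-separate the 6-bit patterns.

Round 0: 000001✓ 000011✓ 000100✓ 000101✓ 000110✓ 000111✓ 001011✓ 010110✓ 010111✓ 011010✓ 011101 100001✓ 100100✓ 100101✓ 101110✓ 101111✓ 110101✓ 111010✓ 111111✓
Round 1: -00001✓ -00100✓ -00101✓ -11010 0-0110✓ 0-0111✓ 00-011 000-01✓ 000-11✓ 0000-1✓ 0001-0✓ 0001-1✓ 00010-✓ 00011-✓ 01011-✓ 1-0101 1-1111 100-01✓ 10010-✓ 10111-
Round 2: -00-01 -0010- 0-011- 000--1 0001--
PIs = {-00-01, -0010-, -11010, 0-011-, 00-011, 000--1, 0001--, 011101, 1-0101, 1-1111, 10111-}

011101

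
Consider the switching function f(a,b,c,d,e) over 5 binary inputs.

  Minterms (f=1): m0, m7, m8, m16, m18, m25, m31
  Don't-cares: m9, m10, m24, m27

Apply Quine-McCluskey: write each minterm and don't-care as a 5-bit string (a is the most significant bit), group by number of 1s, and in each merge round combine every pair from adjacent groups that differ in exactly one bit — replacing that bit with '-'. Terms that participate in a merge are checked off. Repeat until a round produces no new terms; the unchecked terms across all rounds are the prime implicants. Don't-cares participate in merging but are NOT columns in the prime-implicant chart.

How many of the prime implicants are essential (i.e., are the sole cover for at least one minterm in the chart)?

[col 0] 00000*, 00111, 01000*, 01001*, 01010*, 10000*, 10010*, 11000*, 11001*, 11011*, 11111*
[col 1] -0000*, -1000*, -1001*, 0-000*, 010-0, 0100-*, 1-000*, 100-0, 11-11, 110-1, 1100-*
[col 2] --000, -100-
Prime implicants: --000, -100-, 00111, 010-0, 100-0, 11-11, 110-1
PI chart (minterm → PIs covering it):
  0 | --000  (sole → essential)
  7 | 00111  (sole → essential)
  8 | --000,-100-,010-0
  16 | --000,100-0
  18 | 100-0  (sole → essential)
  25 | -100-,110-1
  31 | 11-11  (sole → essential)
Essential prime implicants: --000, 00111, 100-0, 11-11

4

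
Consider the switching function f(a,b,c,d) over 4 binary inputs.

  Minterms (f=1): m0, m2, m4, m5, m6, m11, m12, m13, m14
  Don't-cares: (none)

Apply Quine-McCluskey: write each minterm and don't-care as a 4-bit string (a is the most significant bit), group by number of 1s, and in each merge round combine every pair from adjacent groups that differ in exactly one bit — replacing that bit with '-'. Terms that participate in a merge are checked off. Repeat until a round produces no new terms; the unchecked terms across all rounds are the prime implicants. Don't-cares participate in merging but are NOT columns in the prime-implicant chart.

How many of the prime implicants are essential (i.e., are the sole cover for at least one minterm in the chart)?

size-2^0 implicants → 0000(✓)  0010(✓)  0100(✓)  0101(✓)  0110(✓)  1011  1100(✓)  1101(✓)  1110(✓)
size-2^1 implicants → -100(✓)  -101(✓)  -110(✓)  0-00(✓)  0-10(✓)  00-0(✓)  01-0(✓)  010-(✓)  11-0(✓)  110-(✓)
size-2^2 implicants → -1-0  -10-  0--0
Unchecked terms (primes): -1-0, -10-, 0--0, 1011
Minterm coverage:
  m0 ⊆ 0--0 [E]
  m2 ⊆ 0--0 [E]
  m4 ⊆ -1-0,-10-,0--0
  m5 ⊆ -10- [E]
  m6 ⊆ -1-0,0--0
  m11 ⊆ 1011 [E]
  m12 ⊆ -1-0,-10-
  m13 ⊆ -10- [E]
  m14 ⊆ -1-0 [E]
E = {-1-0, -10-, 0--0, 1011}

4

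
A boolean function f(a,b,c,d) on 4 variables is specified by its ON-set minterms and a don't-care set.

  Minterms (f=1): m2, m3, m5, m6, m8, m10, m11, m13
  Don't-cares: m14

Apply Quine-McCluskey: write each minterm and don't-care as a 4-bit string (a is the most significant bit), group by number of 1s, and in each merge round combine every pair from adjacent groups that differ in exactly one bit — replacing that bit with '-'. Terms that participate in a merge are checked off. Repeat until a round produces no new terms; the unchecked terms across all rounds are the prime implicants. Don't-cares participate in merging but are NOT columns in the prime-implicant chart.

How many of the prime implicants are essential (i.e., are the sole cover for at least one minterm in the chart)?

size-2^0 implicants → 0010(✓)  0011(✓)  0101(✓)  0110(✓)  1000(✓)  1010(✓)  1011(✓)  1101(✓)  1110(✓)
size-2^1 implicants → -010(✓)  -011(✓)  -101  -110(✓)  0-10(✓)  001-(✓)  1-10(✓)  10-0  101-(✓)
size-2^2 implicants → --10  -01-
Unchecked terms (primes): --10, -01-, -101, 10-0
Minterm coverage:
  m2 ⊆ --10,-01-
  m3 ⊆ -01- [E]
  m5 ⊆ -101 [E]
  m6 ⊆ --10 [E]
  m8 ⊆ 10-0 [E]
  m10 ⊆ --10,-01-,10-0
  m11 ⊆ -01- [E]
  m13 ⊆ -101 [E]
E = {--10, -01-, -101, 10-0}

4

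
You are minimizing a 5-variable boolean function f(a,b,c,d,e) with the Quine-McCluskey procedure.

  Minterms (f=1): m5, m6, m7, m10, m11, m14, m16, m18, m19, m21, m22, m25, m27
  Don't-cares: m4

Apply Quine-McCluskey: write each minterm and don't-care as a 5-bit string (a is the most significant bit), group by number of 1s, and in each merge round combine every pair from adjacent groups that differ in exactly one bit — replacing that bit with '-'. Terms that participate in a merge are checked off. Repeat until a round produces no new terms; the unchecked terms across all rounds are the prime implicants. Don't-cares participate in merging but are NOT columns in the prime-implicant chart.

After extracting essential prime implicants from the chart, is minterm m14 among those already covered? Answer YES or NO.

NO

size-2^0 implicants → 00100(✓)  00101(✓)  00110(✓)  00111(✓)  01010(✓)  01011(✓)  01110(✓)  10000(✓)  10010(✓)  10011(✓)  10101(✓)  10110(✓)  11001(✓)  11011(✓)
size-2^1 implicants → -0101  -0110  -1011  0-110  001-0(✓)  001-1(✓)  0010-(✓)  0011-(✓)  01-10  0101-  1-011  10-10  100-0  1001-  110-1
size-2^2 implicants → 001--
Unchecked terms (primes): -0101, -0110, -1011, 0-110, 001--, 01-10, 0101-, 1-011, 10-10, 100-0, 1001-, 110-1
Minterm coverage:
  m5 ⊆ -0101,001--
  m6 ⊆ -0110,0-110,001--
  m7 ⊆ 001-- [E]
  m10 ⊆ 01-10,0101-
  m11 ⊆ -1011,0101-
  m14 ⊆ 0-110,01-10
  m16 ⊆ 100-0 [E]
  m18 ⊆ 10-10,100-0,1001-
  m19 ⊆ 1-011,1001-
  m21 ⊆ -0101 [E]
  m22 ⊆ -0110,10-10
  m25 ⊆ 110-1 [E]
  m27 ⊆ -1011,1-011,110-1
E = {-0101, 001--, 100-0, 110-1}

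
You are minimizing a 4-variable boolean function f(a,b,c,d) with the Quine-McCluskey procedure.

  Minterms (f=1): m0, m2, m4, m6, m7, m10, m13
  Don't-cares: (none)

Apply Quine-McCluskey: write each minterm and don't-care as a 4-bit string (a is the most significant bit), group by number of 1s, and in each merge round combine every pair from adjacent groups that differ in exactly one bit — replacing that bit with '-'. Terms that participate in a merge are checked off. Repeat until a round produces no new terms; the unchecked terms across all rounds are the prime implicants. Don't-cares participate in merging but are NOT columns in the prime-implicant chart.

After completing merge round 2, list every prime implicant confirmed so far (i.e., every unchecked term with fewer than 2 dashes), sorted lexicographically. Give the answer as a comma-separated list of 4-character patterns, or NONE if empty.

[col 0] 0000*, 0010*, 0100*, 0110*, 0111*, 1010*, 1101
[col 1] -010, 0-00*, 0-10*, 00-0*, 01-0*, 011-
[col 2] 0--0
Prime implicants: -010, 0--0, 011-, 1101

-010, 011-, 1101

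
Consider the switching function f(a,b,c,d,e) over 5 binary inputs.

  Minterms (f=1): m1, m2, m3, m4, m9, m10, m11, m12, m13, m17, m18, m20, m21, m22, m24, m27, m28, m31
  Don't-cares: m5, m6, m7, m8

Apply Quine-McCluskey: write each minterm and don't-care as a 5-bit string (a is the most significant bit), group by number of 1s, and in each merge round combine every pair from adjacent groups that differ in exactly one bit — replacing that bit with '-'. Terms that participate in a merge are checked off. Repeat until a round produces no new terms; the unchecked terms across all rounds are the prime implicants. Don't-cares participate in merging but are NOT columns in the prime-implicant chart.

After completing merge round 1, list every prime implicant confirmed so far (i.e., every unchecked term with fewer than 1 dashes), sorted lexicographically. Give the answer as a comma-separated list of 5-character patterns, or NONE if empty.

NONE

size-2^0 implicants → 00001(✓)  00010(✓)  00011(✓)  00100(✓)  00101(✓)  00110(✓)  00111(✓)  01000(✓)  01001(✓)  01010(✓)  01011(✓)  01100(✓)  01101(✓)  10001(✓)  10010(✓)  10100(✓)  10101(✓)  10110(✓)  11000(✓)  11011(✓)  11100(✓)  11111(✓)
size-2^1 implicants → -0001(✓)  -0010(✓)  -0100(✓)  -0101(✓)  -0110(✓)  -1000(✓)  -1011  -1100(✓)  0-001(✓)  0-010(✓)  0-011(✓)  0-100(✓)  0-101(✓)  00-01(✓)  00-10(✓)  00-11(✓)  000-1(✓)  0001-(✓)  001-0(✓)  001-1(✓)  0010-(✓)  0011-(✓)  01-00(✓)  01-01(✓)  010-0(✓)  010-1(✓)  0100-(✓)  0101-(✓)  0110-(✓)  1-100(✓)  10-01(✓)  10-10(✓)  101-0(✓)  1010-(✓)  11-00(✓)  11-11
size-2^2 implicants → --100  -0-01  -0-10  -01-0  -010-  -1-00  0--01  0-0-1  0-01-  0-10-  00--1  00-1-  001--  01-0-  010--
Unchecked terms (primes): --100, -0-01, -0-10, -01-0, -010-, -1-00, -1011, 0--01, 0-0-1, 0-01-, 0-10-, 00--1, 00-1-, 001--, 01-0-, 010--, 11-11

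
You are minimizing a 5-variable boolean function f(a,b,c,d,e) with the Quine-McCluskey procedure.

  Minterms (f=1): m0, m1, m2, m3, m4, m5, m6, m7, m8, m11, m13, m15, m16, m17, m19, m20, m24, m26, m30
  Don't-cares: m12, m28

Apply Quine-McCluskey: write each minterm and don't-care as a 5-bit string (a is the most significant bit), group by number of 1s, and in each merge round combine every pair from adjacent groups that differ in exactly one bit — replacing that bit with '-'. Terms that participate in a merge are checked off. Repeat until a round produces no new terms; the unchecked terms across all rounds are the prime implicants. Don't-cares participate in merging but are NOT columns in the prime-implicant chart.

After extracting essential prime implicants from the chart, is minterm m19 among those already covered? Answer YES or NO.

size-2^0 implicants → 00000(✓)  00001(✓)  00010(✓)  00011(✓)  00100(✓)  00101(✓)  00110(✓)  00111(✓)  01000(✓)  01011(✓)  01100(✓)  01101(✓)  01111(✓)  10000(✓)  10001(✓)  10011(✓)  10100(✓)  11000(✓)  11010(✓)  11100(✓)  11110(✓)
size-2^1 implicants → -0000(✓)  -0001(✓)  -0011(✓)  -0100(✓)  -1000(✓)  -1100(✓)  0-000(✓)  0-011(✓)  0-100(✓)  0-101(✓)  0-111(✓)  00-00(✓)  00-01(✓)  00-10(✓)  00-11(✓)  000-0(✓)  000-1(✓)  0000-(✓)  0001-(✓)  001-0(✓)  001-1(✓)  0010-(✓)  0011-(✓)  01-00(✓)  01-11(✓)  011-1(✓)  0110-(✓)  1-000(✓)  1-100(✓)  10-00(✓)  100-1(✓)  1000-(✓)  11-00(✓)  11-10(✓)  110-0(✓)  111-0(✓)
size-2^2 implicants → --000(✓)  --100(✓)  -0-00(✓)  -00-1  -000-  -1-00(✓)  0--00(✓)  0--11  0-1-1  0-10-  00--0(✓)  00--1(✓)  00-0-(✓)  00-1-(✓)  000--(✓)  001--(✓)  1--00(✓)  11--0
size-2^3 implicants → ---00  00---
Unchecked terms (primes): ---00, -00-1, -000-, 0--11, 0-1-1, 0-10-, 00---, 11--0
Minterm coverage:
  m0 ⊆ ---00,-000-,00---
  m1 ⊆ -00-1,-000-,00---
  m2 ⊆ 00--- [E]
  m3 ⊆ -00-1,0--11,00---
  m4 ⊆ ---00,0-10-,00---
  m5 ⊆ 0-1-1,0-10-,00---
  m6 ⊆ 00--- [E]
  m7 ⊆ 0--11,0-1-1,00---
  m8 ⊆ ---00 [E]
  m11 ⊆ 0--11 [E]
  m13 ⊆ 0-1-1,0-10-
  m15 ⊆ 0--11,0-1-1
  m16 ⊆ ---00,-000-
  m17 ⊆ -00-1,-000-
  m19 ⊆ -00-1 [E]
  m20 ⊆ ---00 [E]
  m24 ⊆ ---00,11--0
  m26 ⊆ 11--0 [E]
  m30 ⊆ 11--0 [E]
E = {---00, -00-1, 0--11, 00---, 11--0}

YES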